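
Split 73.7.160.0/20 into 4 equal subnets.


New prefix = 20 + 2 = 22
Each subnet has 1024 addresses
  73.7.160.0/22
  73.7.164.0/22
  73.7.168.0/22
  73.7.172.0/22
Subnets: 73.7.160.0/22, 73.7.164.0/22, 73.7.168.0/22, 73.7.172.0/22


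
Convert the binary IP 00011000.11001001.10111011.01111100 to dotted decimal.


00011000 = 24
11001001 = 201
10111011 = 187
01111100 = 124
IP: 24.201.187.124


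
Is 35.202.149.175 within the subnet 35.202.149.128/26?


Subnet network: 35.202.149.128
Test IP AND mask: 35.202.149.128
Yes, 35.202.149.175 is in 35.202.149.128/26


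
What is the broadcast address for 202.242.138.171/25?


Network: 202.242.138.128/25
Host bits = 7
Set all host bits to 1:
Broadcast: 202.242.138.255


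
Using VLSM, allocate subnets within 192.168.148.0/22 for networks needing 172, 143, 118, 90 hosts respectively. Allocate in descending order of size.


172 hosts -> /24 (254 usable): 192.168.148.0/24
143 hosts -> /24 (254 usable): 192.168.149.0/24
118 hosts -> /25 (126 usable): 192.168.150.0/25
90 hosts -> /25 (126 usable): 192.168.150.128/25
Allocation: 192.168.148.0/24 (172 hosts, 254 usable); 192.168.149.0/24 (143 hosts, 254 usable); 192.168.150.0/25 (118 hosts, 126 usable); 192.168.150.128/25 (90 hosts, 126 usable)


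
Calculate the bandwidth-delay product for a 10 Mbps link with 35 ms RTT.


BDP = bandwidth * RTT
= 10 Mbps * 35 ms
= 10 * 1e6 * 35 / 1000 bits
= 350000 bits
= 43750 bytes
= 42.7246 KB
BDP = 350000 bits (43750 bytes)


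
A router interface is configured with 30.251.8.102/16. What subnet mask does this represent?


/16 means 16 network bits, 16 host bits
Binary: 11111111111111110000000000000000
Mask: 255.255.0.0


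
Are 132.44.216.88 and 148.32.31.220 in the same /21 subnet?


Mask: 255.255.248.0
132.44.216.88 AND mask = 132.44.216.0
148.32.31.220 AND mask = 148.32.24.0
No, different subnets (132.44.216.0 vs 148.32.24.0)


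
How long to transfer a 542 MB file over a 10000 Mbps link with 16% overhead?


Effective throughput = 10000 * (1 - 16/100) = 8400 Mbps
File size in Mb = 542 * 8 = 4336 Mb
Time = 4336 / 8400
Time = 0.5162 seconds


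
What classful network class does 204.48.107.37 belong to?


First octet: 204
Binary: 11001100
110xxxxx -> Class C (192-223)
Class C, default mask 255.255.255.0 (/24)


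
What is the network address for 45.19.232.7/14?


IP:   00101101.00010011.11101000.00000111
Mask: 11111111.11111100.00000000.00000000
AND operation:
Net:  00101101.00010000.00000000.00000000
Network: 45.16.0.0/14


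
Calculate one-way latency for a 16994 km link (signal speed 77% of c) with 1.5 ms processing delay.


Speed = 0.77 * 3e5 km/s = 231000 km/s
Propagation delay = 16994 / 231000 = 0.0736 s = 73.5671 ms
Processing delay = 1.5 ms
Total one-way latency = 75.0671 ms


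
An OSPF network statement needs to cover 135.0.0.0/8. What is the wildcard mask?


Subnet mask: 255.0.0.0
Wildcard = 255.255.255.255 - subnet mask
255 - 255 = 0
255 - 0 = 255
255 - 0 = 255
255 - 0 = 255
Wildcard: 0.255.255.255


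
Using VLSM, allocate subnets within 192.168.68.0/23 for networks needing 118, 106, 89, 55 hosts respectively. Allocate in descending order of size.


118 hosts -> /25 (126 usable): 192.168.68.0/25
106 hosts -> /25 (126 usable): 192.168.68.128/25
89 hosts -> /25 (126 usable): 192.168.69.0/25
55 hosts -> /26 (62 usable): 192.168.69.128/26
Allocation: 192.168.68.0/25 (118 hosts, 126 usable); 192.168.68.128/25 (106 hosts, 126 usable); 192.168.69.0/25 (89 hosts, 126 usable); 192.168.69.128/26 (55 hosts, 62 usable)


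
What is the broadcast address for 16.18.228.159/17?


Network: 16.18.128.0/17
Host bits = 15
Set all host bits to 1:
Broadcast: 16.18.255.255


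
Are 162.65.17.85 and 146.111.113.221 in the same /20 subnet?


Mask: 255.255.240.0
162.65.17.85 AND mask = 162.65.16.0
146.111.113.221 AND mask = 146.111.112.0
No, different subnets (162.65.16.0 vs 146.111.112.0)


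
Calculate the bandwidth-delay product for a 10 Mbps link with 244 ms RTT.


BDP = bandwidth * RTT
= 10 Mbps * 244 ms
= 10 * 1e6 * 244 / 1000 bits
= 2440000 bits
= 305000 bytes
= 297.8516 KB
BDP = 2440000 bits (305000 bytes)


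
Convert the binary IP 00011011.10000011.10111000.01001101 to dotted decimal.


00011011 = 27
10000011 = 131
10111000 = 184
01001101 = 77
IP: 27.131.184.77


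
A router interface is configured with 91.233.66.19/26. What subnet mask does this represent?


/26 means 26 network bits, 6 host bits
Binary: 11111111111111111111111111000000
Mask: 255.255.255.192


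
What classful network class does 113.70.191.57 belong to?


First octet: 113
Binary: 01110001
0xxxxxxx -> Class A (1-126)
Class A, default mask 255.0.0.0 (/8)


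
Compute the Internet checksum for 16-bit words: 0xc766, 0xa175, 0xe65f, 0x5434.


Sum all words (with carry folding):
+ 0xc766 = 0xc766
+ 0xa175 = 0x68dc
+ 0xe65f = 0x4f3c
+ 0x5434 = 0xa370
One's complement: ~0xa370
Checksum = 0x5c8f


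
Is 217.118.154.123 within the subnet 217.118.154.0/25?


Subnet network: 217.118.154.0
Test IP AND mask: 217.118.154.0
Yes, 217.118.154.123 is in 217.118.154.0/25


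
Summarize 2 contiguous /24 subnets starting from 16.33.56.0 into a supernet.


Original prefix: /24
Number of subnets: 2 = 2^1
New prefix = 24 - 1 = 23
Supernet: 16.33.56.0/23


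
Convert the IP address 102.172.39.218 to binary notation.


102 = 01100110
172 = 10101100
39 = 00100111
218 = 11011010
Binary: 01100110.10101100.00100111.11011010


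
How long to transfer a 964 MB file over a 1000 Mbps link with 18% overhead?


Effective throughput = 1000 * (1 - 18/100) = 820.0 Mbps
File size in Mb = 964 * 8 = 7712 Mb
Time = 7712 / 820.0
Time = 9.4049 seconds


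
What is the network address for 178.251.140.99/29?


IP:   10110010.11111011.10001100.01100011
Mask: 11111111.11111111.11111111.11111000
AND operation:
Net:  10110010.11111011.10001100.01100000
Network: 178.251.140.96/29


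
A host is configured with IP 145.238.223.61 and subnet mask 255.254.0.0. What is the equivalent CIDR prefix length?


Binary: 11111111.11111110.00000000.00000000
Count leading 1s
Prefix: /15


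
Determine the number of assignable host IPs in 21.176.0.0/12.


Host bits = 32 - 12 = 20
Total addresses = 2^20 = 1048576
Usable = total - 2 (network and broadcast)
Usable hosts: 1048574


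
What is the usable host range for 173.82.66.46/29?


Network: 173.82.66.40
Broadcast: 173.82.66.47
First usable = network + 1
Last usable = broadcast - 1
Range: 173.82.66.41 to 173.82.66.46


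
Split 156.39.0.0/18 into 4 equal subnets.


New prefix = 18 + 2 = 20
Each subnet has 4096 addresses
  156.39.0.0/20
  156.39.16.0/20
  156.39.32.0/20
  156.39.48.0/20
Subnets: 156.39.0.0/20, 156.39.16.0/20, 156.39.32.0/20, 156.39.48.0/20


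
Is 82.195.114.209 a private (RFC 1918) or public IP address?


RFC 1918 private ranges:
  10.0.0.0/8 (10.0.0.0 - 10.255.255.255)
  172.16.0.0/12 (172.16.0.0 - 172.31.255.255)
  192.168.0.0/16 (192.168.0.0 - 192.168.255.255)
Public (not in any RFC 1918 range)


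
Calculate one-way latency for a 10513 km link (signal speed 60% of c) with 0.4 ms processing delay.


Speed = 0.6 * 3e5 km/s = 180000 km/s
Propagation delay = 10513 / 180000 = 0.0584 s = 58.4056 ms
Processing delay = 0.4 ms
Total one-way latency = 58.8056 ms


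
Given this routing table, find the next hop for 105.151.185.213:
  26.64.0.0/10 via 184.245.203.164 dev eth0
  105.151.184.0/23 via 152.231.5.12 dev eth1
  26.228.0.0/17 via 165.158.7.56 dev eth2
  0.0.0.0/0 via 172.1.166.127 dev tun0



Longest prefix match for 105.151.185.213:
  /10 26.64.0.0: no
  /23 105.151.184.0: MATCH
  /17 26.228.0.0: no
  /0 0.0.0.0: MATCH
Selected: next-hop 152.231.5.12 via eth1 (matched /23)


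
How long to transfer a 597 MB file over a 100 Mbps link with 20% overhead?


Effective throughput = 100 * (1 - 20/100) = 80 Mbps
File size in Mb = 597 * 8 = 4776 Mb
Time = 4776 / 80
Time = 59.7 seconds


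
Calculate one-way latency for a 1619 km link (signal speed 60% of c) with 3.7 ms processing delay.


Speed = 0.6 * 3e5 km/s = 180000 km/s
Propagation delay = 1619 / 180000 = 0.009 s = 8.9944 ms
Processing delay = 3.7 ms
Total one-way latency = 12.6944 ms


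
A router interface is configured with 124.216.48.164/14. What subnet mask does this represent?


/14 means 14 network bits, 18 host bits
Binary: 11111111111111000000000000000000
Mask: 255.252.0.0


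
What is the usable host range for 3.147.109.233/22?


Network: 3.147.108.0
Broadcast: 3.147.111.255
First usable = network + 1
Last usable = broadcast - 1
Range: 3.147.108.1 to 3.147.111.254


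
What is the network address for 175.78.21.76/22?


IP:   10101111.01001110.00010101.01001100
Mask: 11111111.11111111.11111100.00000000
AND operation:
Net:  10101111.01001110.00010100.00000000
Network: 175.78.20.0/22


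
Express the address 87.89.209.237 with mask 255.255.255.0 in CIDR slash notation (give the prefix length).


Binary: 11111111.11111111.11111111.00000000
Count leading 1s
Prefix: /24


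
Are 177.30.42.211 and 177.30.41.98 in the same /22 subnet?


Mask: 255.255.252.0
177.30.42.211 AND mask = 177.30.40.0
177.30.41.98 AND mask = 177.30.40.0
Yes, same subnet (177.30.40.0)


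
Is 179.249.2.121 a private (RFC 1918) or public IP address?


RFC 1918 private ranges:
  10.0.0.0/8 (10.0.0.0 - 10.255.255.255)
  172.16.0.0/12 (172.16.0.0 - 172.31.255.255)
  192.168.0.0/16 (192.168.0.0 - 192.168.255.255)
Public (not in any RFC 1918 range)


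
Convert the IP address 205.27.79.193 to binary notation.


205 = 11001101
27 = 00011011
79 = 01001111
193 = 11000001
Binary: 11001101.00011011.01001111.11000001


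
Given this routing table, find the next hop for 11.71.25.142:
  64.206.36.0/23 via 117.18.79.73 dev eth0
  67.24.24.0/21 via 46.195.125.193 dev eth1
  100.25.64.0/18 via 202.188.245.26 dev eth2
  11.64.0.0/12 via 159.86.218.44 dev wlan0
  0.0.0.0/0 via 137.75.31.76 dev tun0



Longest prefix match for 11.71.25.142:
  /23 64.206.36.0: no
  /21 67.24.24.0: no
  /18 100.25.64.0: no
  /12 11.64.0.0: MATCH
  /0 0.0.0.0: MATCH
Selected: next-hop 159.86.218.44 via wlan0 (matched /12)


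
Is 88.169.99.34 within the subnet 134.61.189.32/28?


Subnet network: 134.61.189.32
Test IP AND mask: 88.169.99.32
No, 88.169.99.34 is not in 134.61.189.32/28


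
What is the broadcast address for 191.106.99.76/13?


Network: 191.104.0.0/13
Host bits = 19
Set all host bits to 1:
Broadcast: 191.111.255.255


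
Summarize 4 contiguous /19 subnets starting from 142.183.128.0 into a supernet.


Original prefix: /19
Number of subnets: 4 = 2^2
New prefix = 19 - 2 = 17
Supernet: 142.183.128.0/17


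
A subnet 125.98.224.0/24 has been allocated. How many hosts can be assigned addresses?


Host bits = 32 - 24 = 8
Total addresses = 2^8 = 256
Usable = total - 2 (network and broadcast)
Usable hosts: 254


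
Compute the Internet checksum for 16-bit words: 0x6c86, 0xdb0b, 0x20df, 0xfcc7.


Sum all words (with carry folding):
+ 0x6c86 = 0x6c86
+ 0xdb0b = 0x4792
+ 0x20df = 0x6871
+ 0xfcc7 = 0x6539
One's complement: ~0x6539
Checksum = 0x9ac6


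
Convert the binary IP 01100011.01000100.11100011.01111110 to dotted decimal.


01100011 = 99
01000100 = 68
11100011 = 227
01111110 = 126
IP: 99.68.227.126


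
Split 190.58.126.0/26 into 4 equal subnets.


New prefix = 26 + 2 = 28
Each subnet has 16 addresses
  190.58.126.0/28
  190.58.126.16/28
  190.58.126.32/28
  190.58.126.48/28
Subnets: 190.58.126.0/28, 190.58.126.16/28, 190.58.126.32/28, 190.58.126.48/28


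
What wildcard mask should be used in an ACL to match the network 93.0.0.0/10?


Subnet mask: 255.192.0.0
Wildcard = 255.255.255.255 - subnet mask
255 - 255 = 0
255 - 192 = 63
255 - 0 = 255
255 - 0 = 255
Wildcard: 0.63.255.255


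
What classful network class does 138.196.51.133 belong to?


First octet: 138
Binary: 10001010
10xxxxxx -> Class B (128-191)
Class B, default mask 255.255.0.0 (/16)


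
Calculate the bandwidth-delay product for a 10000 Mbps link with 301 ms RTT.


BDP = bandwidth * RTT
= 10000 Mbps * 301 ms
= 10000 * 1e6 * 301 / 1000 bits
= 3010000000 bits
= 376250000 bytes
= 367431.6406 KB
BDP = 3010000000 bits (376250000 bytes)


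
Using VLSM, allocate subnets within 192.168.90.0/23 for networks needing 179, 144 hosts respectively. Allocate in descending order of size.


179 hosts -> /24 (254 usable): 192.168.90.0/24
144 hosts -> /24 (254 usable): 192.168.91.0/24
Allocation: 192.168.90.0/24 (179 hosts, 254 usable); 192.168.91.0/24 (144 hosts, 254 usable)


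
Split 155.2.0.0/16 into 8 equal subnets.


New prefix = 16 + 3 = 19
Each subnet has 8192 addresses
  155.2.0.0/19
  155.2.32.0/19
  155.2.64.0/19
  155.2.96.0/19
  155.2.128.0/19
  155.2.160.0/19
  155.2.192.0/19
  155.2.224.0/19
Subnets: 155.2.0.0/19, 155.2.32.0/19, 155.2.64.0/19, 155.2.96.0/19, 155.2.128.0/19, 155.2.160.0/19, 155.2.192.0/19, 155.2.224.0/19


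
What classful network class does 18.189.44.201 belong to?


First octet: 18
Binary: 00010010
0xxxxxxx -> Class A (1-126)
Class A, default mask 255.0.0.0 (/8)


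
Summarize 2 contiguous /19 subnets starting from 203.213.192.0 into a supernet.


Original prefix: /19
Number of subnets: 2 = 2^1
New prefix = 19 - 1 = 18
Supernet: 203.213.192.0/18


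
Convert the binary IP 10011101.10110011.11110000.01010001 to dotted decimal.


10011101 = 157
10110011 = 179
11110000 = 240
01010001 = 81
IP: 157.179.240.81


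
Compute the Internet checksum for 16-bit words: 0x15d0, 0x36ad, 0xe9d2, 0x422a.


Sum all words (with carry folding):
+ 0x15d0 = 0x15d0
+ 0x36ad = 0x4c7d
+ 0xe9d2 = 0x3650
+ 0x422a = 0x787a
One's complement: ~0x787a
Checksum = 0x8785


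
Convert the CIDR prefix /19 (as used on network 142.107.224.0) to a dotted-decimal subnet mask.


/19 means 19 network bits, 13 host bits
Binary: 11111111111111111110000000000000
Mask: 255.255.224.0


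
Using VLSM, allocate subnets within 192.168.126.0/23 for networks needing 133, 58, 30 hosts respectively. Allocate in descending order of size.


133 hosts -> /24 (254 usable): 192.168.126.0/24
58 hosts -> /26 (62 usable): 192.168.127.0/26
30 hosts -> /27 (30 usable): 192.168.127.64/27
Allocation: 192.168.126.0/24 (133 hosts, 254 usable); 192.168.127.0/26 (58 hosts, 62 usable); 192.168.127.64/27 (30 hosts, 30 usable)


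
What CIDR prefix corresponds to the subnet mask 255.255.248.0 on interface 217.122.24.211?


Binary: 11111111.11111111.11111000.00000000
Count leading 1s
Prefix: /21


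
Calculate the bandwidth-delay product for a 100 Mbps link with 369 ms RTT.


BDP = bandwidth * RTT
= 100 Mbps * 369 ms
= 100 * 1e6 * 369 / 1000 bits
= 36900000 bits
= 4612500 bytes
= 4504.3945 KB
BDP = 36900000 bits (4612500 bytes)


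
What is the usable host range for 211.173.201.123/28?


Network: 211.173.201.112
Broadcast: 211.173.201.127
First usable = network + 1
Last usable = broadcast - 1
Range: 211.173.201.113 to 211.173.201.126


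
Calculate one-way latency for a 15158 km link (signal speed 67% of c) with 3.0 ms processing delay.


Speed = 0.67 * 3e5 km/s = 201000 km/s
Propagation delay = 15158 / 201000 = 0.0754 s = 75.4129 ms
Processing delay = 3.0 ms
Total one-way latency = 78.4129 ms


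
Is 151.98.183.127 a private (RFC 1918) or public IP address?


RFC 1918 private ranges:
  10.0.0.0/8 (10.0.0.0 - 10.255.255.255)
  172.16.0.0/12 (172.16.0.0 - 172.31.255.255)
  192.168.0.0/16 (192.168.0.0 - 192.168.255.255)
Public (not in any RFC 1918 range)


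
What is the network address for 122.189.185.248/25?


IP:   01111010.10111101.10111001.11111000
Mask: 11111111.11111111.11111111.10000000
AND operation:
Net:  01111010.10111101.10111001.10000000
Network: 122.189.185.128/25


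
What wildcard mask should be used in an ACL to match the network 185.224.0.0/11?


Subnet mask: 255.224.0.0
Wildcard = 255.255.255.255 - subnet mask
255 - 255 = 0
255 - 224 = 31
255 - 0 = 255
255 - 0 = 255
Wildcard: 0.31.255.255


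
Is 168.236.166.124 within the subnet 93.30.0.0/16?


Subnet network: 93.30.0.0
Test IP AND mask: 168.236.0.0
No, 168.236.166.124 is not in 93.30.0.0/16


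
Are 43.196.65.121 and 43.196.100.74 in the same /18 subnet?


Mask: 255.255.192.0
43.196.65.121 AND mask = 43.196.64.0
43.196.100.74 AND mask = 43.196.64.0
Yes, same subnet (43.196.64.0)


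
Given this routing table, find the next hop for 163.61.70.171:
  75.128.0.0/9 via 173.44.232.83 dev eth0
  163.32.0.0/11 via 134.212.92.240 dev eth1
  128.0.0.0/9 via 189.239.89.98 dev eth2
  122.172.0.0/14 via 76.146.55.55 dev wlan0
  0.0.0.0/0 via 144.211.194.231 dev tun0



Longest prefix match for 163.61.70.171:
  /9 75.128.0.0: no
  /11 163.32.0.0: MATCH
  /9 128.0.0.0: no
  /14 122.172.0.0: no
  /0 0.0.0.0: MATCH
Selected: next-hop 134.212.92.240 via eth1 (matched /11)


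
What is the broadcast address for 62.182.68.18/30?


Network: 62.182.68.16/30
Host bits = 2
Set all host bits to 1:
Broadcast: 62.182.68.19


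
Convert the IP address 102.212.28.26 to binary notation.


102 = 01100110
212 = 11010100
28 = 00011100
26 = 00011010
Binary: 01100110.11010100.00011100.00011010


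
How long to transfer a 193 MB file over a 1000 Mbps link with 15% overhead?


Effective throughput = 1000 * (1 - 15/100) = 850 Mbps
File size in Mb = 193 * 8 = 1544 Mb
Time = 1544 / 850
Time = 1.8165 seconds


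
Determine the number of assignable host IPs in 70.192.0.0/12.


Host bits = 32 - 12 = 20
Total addresses = 2^20 = 1048576
Usable = total - 2 (network and broadcast)
Usable hosts: 1048574


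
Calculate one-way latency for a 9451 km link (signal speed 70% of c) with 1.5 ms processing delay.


Speed = 0.7 * 3e5 km/s = 210000 km/s
Propagation delay = 9451 / 210000 = 0.045 s = 45.0048 ms
Processing delay = 1.5 ms
Total one-way latency = 46.5048 ms


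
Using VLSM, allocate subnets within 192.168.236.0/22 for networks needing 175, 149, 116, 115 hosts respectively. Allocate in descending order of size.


175 hosts -> /24 (254 usable): 192.168.236.0/24
149 hosts -> /24 (254 usable): 192.168.237.0/24
116 hosts -> /25 (126 usable): 192.168.238.0/25
115 hosts -> /25 (126 usable): 192.168.238.128/25
Allocation: 192.168.236.0/24 (175 hosts, 254 usable); 192.168.237.0/24 (149 hosts, 254 usable); 192.168.238.0/25 (116 hosts, 126 usable); 192.168.238.128/25 (115 hosts, 126 usable)


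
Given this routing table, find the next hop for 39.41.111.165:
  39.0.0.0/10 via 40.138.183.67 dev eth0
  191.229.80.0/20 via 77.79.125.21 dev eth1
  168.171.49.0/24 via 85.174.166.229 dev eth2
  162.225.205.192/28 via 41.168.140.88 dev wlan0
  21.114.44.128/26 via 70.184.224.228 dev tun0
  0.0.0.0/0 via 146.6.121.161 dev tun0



Longest prefix match for 39.41.111.165:
  /10 39.0.0.0: MATCH
  /20 191.229.80.0: no
  /24 168.171.49.0: no
  /28 162.225.205.192: no
  /26 21.114.44.128: no
  /0 0.0.0.0: MATCH
Selected: next-hop 40.138.183.67 via eth0 (matched /10)


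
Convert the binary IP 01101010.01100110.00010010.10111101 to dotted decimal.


01101010 = 106
01100110 = 102
00010010 = 18
10111101 = 189
IP: 106.102.18.189


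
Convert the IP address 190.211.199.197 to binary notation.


190 = 10111110
211 = 11010011
199 = 11000111
197 = 11000101
Binary: 10111110.11010011.11000111.11000101


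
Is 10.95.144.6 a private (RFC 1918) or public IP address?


RFC 1918 private ranges:
  10.0.0.0/8 (10.0.0.0 - 10.255.255.255)
  172.16.0.0/12 (172.16.0.0 - 172.31.255.255)
  192.168.0.0/16 (192.168.0.0 - 192.168.255.255)
Private (in 10.0.0.0/8)


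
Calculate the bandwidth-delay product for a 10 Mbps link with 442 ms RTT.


BDP = bandwidth * RTT
= 10 Mbps * 442 ms
= 10 * 1e6 * 442 / 1000 bits
= 4420000 bits
= 552500 bytes
= 539.5508 KB
BDP = 4420000 bits (552500 bytes)


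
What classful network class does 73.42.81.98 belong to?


First octet: 73
Binary: 01001001
0xxxxxxx -> Class A (1-126)
Class A, default mask 255.0.0.0 (/8)


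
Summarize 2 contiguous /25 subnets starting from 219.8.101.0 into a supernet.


Original prefix: /25
Number of subnets: 2 = 2^1
New prefix = 25 - 1 = 24
Supernet: 219.8.101.0/24


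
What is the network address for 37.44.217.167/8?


IP:   00100101.00101100.11011001.10100111
Mask: 11111111.00000000.00000000.00000000
AND operation:
Net:  00100101.00000000.00000000.00000000
Network: 37.0.0.0/8


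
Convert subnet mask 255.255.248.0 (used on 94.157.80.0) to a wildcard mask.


Subnet mask: 255.255.248.0
Wildcard = 255.255.255.255 - subnet mask
255 - 255 = 0
255 - 255 = 0
255 - 248 = 7
255 - 0 = 255
Wildcard: 0.0.7.255


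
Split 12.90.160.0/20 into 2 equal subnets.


New prefix = 20 + 1 = 21
Each subnet has 2048 addresses
  12.90.160.0/21
  12.90.168.0/21
Subnets: 12.90.160.0/21, 12.90.168.0/21


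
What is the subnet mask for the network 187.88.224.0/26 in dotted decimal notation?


/26 means 26 network bits, 6 host bits
Binary: 11111111111111111111111111000000
Mask: 255.255.255.192


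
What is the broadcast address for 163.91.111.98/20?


Network: 163.91.96.0/20
Host bits = 12
Set all host bits to 1:
Broadcast: 163.91.111.255


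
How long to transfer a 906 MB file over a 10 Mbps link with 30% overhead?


Effective throughput = 10 * (1 - 30/100) = 7 Mbps
File size in Mb = 906 * 8 = 7248 Mb
Time = 7248 / 7
Time = 1035.4286 seconds


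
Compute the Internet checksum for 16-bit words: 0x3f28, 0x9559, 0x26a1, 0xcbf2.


Sum all words (with carry folding):
+ 0x3f28 = 0x3f28
+ 0x9559 = 0xd481
+ 0x26a1 = 0xfb22
+ 0xcbf2 = 0xc715
One's complement: ~0xc715
Checksum = 0x38ea


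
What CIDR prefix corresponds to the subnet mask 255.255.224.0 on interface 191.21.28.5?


Binary: 11111111.11111111.11100000.00000000
Count leading 1s
Prefix: /19


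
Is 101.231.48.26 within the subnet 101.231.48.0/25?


Subnet network: 101.231.48.0
Test IP AND mask: 101.231.48.0
Yes, 101.231.48.26 is in 101.231.48.0/25


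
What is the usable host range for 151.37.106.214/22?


Network: 151.37.104.0
Broadcast: 151.37.107.255
First usable = network + 1
Last usable = broadcast - 1
Range: 151.37.104.1 to 151.37.107.254


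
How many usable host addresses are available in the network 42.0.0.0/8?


Host bits = 32 - 8 = 24
Total addresses = 2^24 = 16777216
Usable = total - 2 (network and broadcast)
Usable hosts: 16777214


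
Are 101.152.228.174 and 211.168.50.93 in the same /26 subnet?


Mask: 255.255.255.192
101.152.228.174 AND mask = 101.152.228.128
211.168.50.93 AND mask = 211.168.50.64
No, different subnets (101.152.228.128 vs 211.168.50.64)


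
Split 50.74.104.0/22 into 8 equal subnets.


New prefix = 22 + 3 = 25
Each subnet has 128 addresses
  50.74.104.0/25
  50.74.104.128/25
  50.74.105.0/25
  50.74.105.128/25
  50.74.106.0/25
  50.74.106.128/25
  50.74.107.0/25
  50.74.107.128/25
Subnets: 50.74.104.0/25, 50.74.104.128/25, 50.74.105.0/25, 50.74.105.128/25, 50.74.106.0/25, 50.74.106.128/25, 50.74.107.0/25, 50.74.107.128/25


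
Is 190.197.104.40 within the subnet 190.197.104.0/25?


Subnet network: 190.197.104.0
Test IP AND mask: 190.197.104.0
Yes, 190.197.104.40 is in 190.197.104.0/25


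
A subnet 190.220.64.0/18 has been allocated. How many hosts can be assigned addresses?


Host bits = 32 - 18 = 14
Total addresses = 2^14 = 16384
Usable = total - 2 (network and broadcast)
Usable hosts: 16382


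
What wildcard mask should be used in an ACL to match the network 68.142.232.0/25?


Subnet mask: 255.255.255.128
Wildcard = 255.255.255.255 - subnet mask
255 - 255 = 0
255 - 255 = 0
255 - 255 = 0
255 - 128 = 127
Wildcard: 0.0.0.127


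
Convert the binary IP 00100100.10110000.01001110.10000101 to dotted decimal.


00100100 = 36
10110000 = 176
01001110 = 78
10000101 = 133
IP: 36.176.78.133


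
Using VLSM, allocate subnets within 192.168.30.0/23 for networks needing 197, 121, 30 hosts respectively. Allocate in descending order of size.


197 hosts -> /24 (254 usable): 192.168.30.0/24
121 hosts -> /25 (126 usable): 192.168.31.0/25
30 hosts -> /27 (30 usable): 192.168.31.128/27
Allocation: 192.168.30.0/24 (197 hosts, 254 usable); 192.168.31.0/25 (121 hosts, 126 usable); 192.168.31.128/27 (30 hosts, 30 usable)


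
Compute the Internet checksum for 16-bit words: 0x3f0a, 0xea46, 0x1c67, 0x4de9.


Sum all words (with carry folding):
+ 0x3f0a = 0x3f0a
+ 0xea46 = 0x2951
+ 0x1c67 = 0x45b8
+ 0x4de9 = 0x93a1
One's complement: ~0x93a1
Checksum = 0x6c5e


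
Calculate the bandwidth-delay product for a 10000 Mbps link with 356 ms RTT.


BDP = bandwidth * RTT
= 10000 Mbps * 356 ms
= 10000 * 1e6 * 356 / 1000 bits
= 3560000000 bits
= 445000000 bytes
= 434570.3125 KB
BDP = 3560000000 bits (445000000 bytes)


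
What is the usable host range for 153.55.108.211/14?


Network: 153.52.0.0
Broadcast: 153.55.255.255
First usable = network + 1
Last usable = broadcast - 1
Range: 153.52.0.1 to 153.55.255.254


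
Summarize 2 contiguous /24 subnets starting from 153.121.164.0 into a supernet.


Original prefix: /24
Number of subnets: 2 = 2^1
New prefix = 24 - 1 = 23
Supernet: 153.121.164.0/23


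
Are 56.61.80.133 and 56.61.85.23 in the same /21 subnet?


Mask: 255.255.248.0
56.61.80.133 AND mask = 56.61.80.0
56.61.85.23 AND mask = 56.61.80.0
Yes, same subnet (56.61.80.0)


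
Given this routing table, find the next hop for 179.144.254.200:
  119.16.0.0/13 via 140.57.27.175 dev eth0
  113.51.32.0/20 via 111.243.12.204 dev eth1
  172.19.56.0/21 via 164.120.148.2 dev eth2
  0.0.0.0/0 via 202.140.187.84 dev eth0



Longest prefix match for 179.144.254.200:
  /13 119.16.0.0: no
  /20 113.51.32.0: no
  /21 172.19.56.0: no
  /0 0.0.0.0: MATCH
Selected: next-hop 202.140.187.84 via eth0 (matched /0)


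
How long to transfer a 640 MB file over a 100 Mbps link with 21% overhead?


Effective throughput = 100 * (1 - 21/100) = 79 Mbps
File size in Mb = 640 * 8 = 5120 Mb
Time = 5120 / 79
Time = 64.8101 seconds


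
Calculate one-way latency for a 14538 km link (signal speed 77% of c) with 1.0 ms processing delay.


Speed = 0.77 * 3e5 km/s = 231000 km/s
Propagation delay = 14538 / 231000 = 0.0629 s = 62.9351 ms
Processing delay = 1.0 ms
Total one-way latency = 63.9351 ms


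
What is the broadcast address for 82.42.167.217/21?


Network: 82.42.160.0/21
Host bits = 11
Set all host bits to 1:
Broadcast: 82.42.167.255


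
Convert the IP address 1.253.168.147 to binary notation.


1 = 00000001
253 = 11111101
168 = 10101000
147 = 10010011
Binary: 00000001.11111101.10101000.10010011


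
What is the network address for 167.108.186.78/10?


IP:   10100111.01101100.10111010.01001110
Mask: 11111111.11000000.00000000.00000000
AND operation:
Net:  10100111.01000000.00000000.00000000
Network: 167.64.0.0/10


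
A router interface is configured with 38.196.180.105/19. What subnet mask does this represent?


/19 means 19 network bits, 13 host bits
Binary: 11111111111111111110000000000000
Mask: 255.255.224.0


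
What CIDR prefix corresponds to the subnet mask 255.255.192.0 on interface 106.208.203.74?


Binary: 11111111.11111111.11000000.00000000
Count leading 1s
Prefix: /18


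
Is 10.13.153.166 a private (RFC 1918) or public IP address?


RFC 1918 private ranges:
  10.0.0.0/8 (10.0.0.0 - 10.255.255.255)
  172.16.0.0/12 (172.16.0.0 - 172.31.255.255)
  192.168.0.0/16 (192.168.0.0 - 192.168.255.255)
Private (in 10.0.0.0/8)


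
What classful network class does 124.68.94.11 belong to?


First octet: 124
Binary: 01111100
0xxxxxxx -> Class A (1-126)
Class A, default mask 255.0.0.0 (/8)


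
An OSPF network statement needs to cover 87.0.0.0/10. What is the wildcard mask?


Subnet mask: 255.192.0.0
Wildcard = 255.255.255.255 - subnet mask
255 - 255 = 0
255 - 192 = 63
255 - 0 = 255
255 - 0 = 255
Wildcard: 0.63.255.255


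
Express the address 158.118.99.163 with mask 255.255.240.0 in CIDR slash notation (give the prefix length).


Binary: 11111111.11111111.11110000.00000000
Count leading 1s
Prefix: /20


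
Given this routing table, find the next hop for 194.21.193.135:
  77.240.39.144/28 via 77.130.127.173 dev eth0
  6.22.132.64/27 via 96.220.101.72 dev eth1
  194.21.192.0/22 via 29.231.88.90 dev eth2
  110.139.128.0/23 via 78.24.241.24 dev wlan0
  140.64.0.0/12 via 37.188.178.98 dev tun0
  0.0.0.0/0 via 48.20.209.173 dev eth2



Longest prefix match for 194.21.193.135:
  /28 77.240.39.144: no
  /27 6.22.132.64: no
  /22 194.21.192.0: MATCH
  /23 110.139.128.0: no
  /12 140.64.0.0: no
  /0 0.0.0.0: MATCH
Selected: next-hop 29.231.88.90 via eth2 (matched /22)


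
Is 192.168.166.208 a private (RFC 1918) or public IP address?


RFC 1918 private ranges:
  10.0.0.0/8 (10.0.0.0 - 10.255.255.255)
  172.16.0.0/12 (172.16.0.0 - 172.31.255.255)
  192.168.0.0/16 (192.168.0.0 - 192.168.255.255)
Private (in 192.168.0.0/16)


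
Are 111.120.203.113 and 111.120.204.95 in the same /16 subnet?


Mask: 255.255.0.0
111.120.203.113 AND mask = 111.120.0.0
111.120.204.95 AND mask = 111.120.0.0
Yes, same subnet (111.120.0.0)


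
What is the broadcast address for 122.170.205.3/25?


Network: 122.170.205.0/25
Host bits = 7
Set all host bits to 1:
Broadcast: 122.170.205.127


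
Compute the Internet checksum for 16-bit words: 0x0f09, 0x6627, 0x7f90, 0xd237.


Sum all words (with carry folding):
+ 0x0f09 = 0x0f09
+ 0x6627 = 0x7530
+ 0x7f90 = 0xf4c0
+ 0xd237 = 0xc6f8
One's complement: ~0xc6f8
Checksum = 0x3907


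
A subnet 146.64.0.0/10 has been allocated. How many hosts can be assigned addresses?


Host bits = 32 - 10 = 22
Total addresses = 2^22 = 4194304
Usable = total - 2 (network and broadcast)
Usable hosts: 4194302


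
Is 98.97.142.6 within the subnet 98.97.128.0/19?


Subnet network: 98.97.128.0
Test IP AND mask: 98.97.128.0
Yes, 98.97.142.6 is in 98.97.128.0/19


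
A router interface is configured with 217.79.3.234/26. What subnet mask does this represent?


/26 means 26 network bits, 6 host bits
Binary: 11111111111111111111111111000000
Mask: 255.255.255.192


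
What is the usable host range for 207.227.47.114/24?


Network: 207.227.47.0
Broadcast: 207.227.47.255
First usable = network + 1
Last usable = broadcast - 1
Range: 207.227.47.1 to 207.227.47.254


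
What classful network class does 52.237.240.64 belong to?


First octet: 52
Binary: 00110100
0xxxxxxx -> Class A (1-126)
Class A, default mask 255.0.0.0 (/8)


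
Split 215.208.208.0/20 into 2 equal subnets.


New prefix = 20 + 1 = 21
Each subnet has 2048 addresses
  215.208.208.0/21
  215.208.216.0/21
Subnets: 215.208.208.0/21, 215.208.216.0/21


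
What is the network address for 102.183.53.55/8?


IP:   01100110.10110111.00110101.00110111
Mask: 11111111.00000000.00000000.00000000
AND operation:
Net:  01100110.00000000.00000000.00000000
Network: 102.0.0.0/8


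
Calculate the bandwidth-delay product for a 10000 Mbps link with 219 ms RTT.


BDP = bandwidth * RTT
= 10000 Mbps * 219 ms
= 10000 * 1e6 * 219 / 1000 bits
= 2190000000 bits
= 273750000 bytes
= 267333.9844 KB
BDP = 2190000000 bits (273750000 bytes)


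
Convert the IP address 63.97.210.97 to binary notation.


63 = 00111111
97 = 01100001
210 = 11010010
97 = 01100001
Binary: 00111111.01100001.11010010.01100001


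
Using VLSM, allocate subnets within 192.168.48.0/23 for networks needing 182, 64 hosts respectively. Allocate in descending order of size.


182 hosts -> /24 (254 usable): 192.168.48.0/24
64 hosts -> /25 (126 usable): 192.168.49.0/25
Allocation: 192.168.48.0/24 (182 hosts, 254 usable); 192.168.49.0/25 (64 hosts, 126 usable)


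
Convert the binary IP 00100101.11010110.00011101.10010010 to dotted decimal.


00100101 = 37
11010110 = 214
00011101 = 29
10010010 = 146
IP: 37.214.29.146


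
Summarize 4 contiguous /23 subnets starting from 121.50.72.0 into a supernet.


Original prefix: /23
Number of subnets: 4 = 2^2
New prefix = 23 - 2 = 21
Supernet: 121.50.72.0/21


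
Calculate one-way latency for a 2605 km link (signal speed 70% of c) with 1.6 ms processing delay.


Speed = 0.7 * 3e5 km/s = 210000 km/s
Propagation delay = 2605 / 210000 = 0.0124 s = 12.4048 ms
Processing delay = 1.6 ms
Total one-way latency = 14.0048 ms


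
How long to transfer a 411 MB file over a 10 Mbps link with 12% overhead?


Effective throughput = 10 * (1 - 12/100) = 8.8 Mbps
File size in Mb = 411 * 8 = 3288 Mb
Time = 3288 / 8.8
Time = 373.6364 seconds


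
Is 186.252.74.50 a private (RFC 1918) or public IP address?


RFC 1918 private ranges:
  10.0.0.0/8 (10.0.0.0 - 10.255.255.255)
  172.16.0.0/12 (172.16.0.0 - 172.31.255.255)
  192.168.0.0/16 (192.168.0.0 - 192.168.255.255)
Public (not in any RFC 1918 range)


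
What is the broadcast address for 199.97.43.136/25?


Network: 199.97.43.128/25
Host bits = 7
Set all host bits to 1:
Broadcast: 199.97.43.255


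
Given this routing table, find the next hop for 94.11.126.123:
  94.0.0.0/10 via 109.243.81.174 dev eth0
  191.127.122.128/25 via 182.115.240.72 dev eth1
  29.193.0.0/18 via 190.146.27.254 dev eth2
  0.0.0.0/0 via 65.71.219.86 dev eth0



Longest prefix match for 94.11.126.123:
  /10 94.0.0.0: MATCH
  /25 191.127.122.128: no
  /18 29.193.0.0: no
  /0 0.0.0.0: MATCH
Selected: next-hop 109.243.81.174 via eth0 (matched /10)


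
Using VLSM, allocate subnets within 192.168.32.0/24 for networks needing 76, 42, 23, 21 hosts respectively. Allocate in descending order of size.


76 hosts -> /25 (126 usable): 192.168.32.0/25
42 hosts -> /26 (62 usable): 192.168.32.128/26
23 hosts -> /27 (30 usable): 192.168.32.192/27
21 hosts -> /27 (30 usable): 192.168.32.224/27
Allocation: 192.168.32.0/25 (76 hosts, 126 usable); 192.168.32.128/26 (42 hosts, 62 usable); 192.168.32.192/27 (23 hosts, 30 usable); 192.168.32.224/27 (21 hosts, 30 usable)


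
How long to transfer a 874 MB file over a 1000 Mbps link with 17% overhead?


Effective throughput = 1000 * (1 - 17/100) = 830 Mbps
File size in Mb = 874 * 8 = 6992 Mb
Time = 6992 / 830
Time = 8.4241 seconds


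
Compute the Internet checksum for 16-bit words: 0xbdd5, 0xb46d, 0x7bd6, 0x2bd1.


Sum all words (with carry folding):
+ 0xbdd5 = 0xbdd5
+ 0xb46d = 0x7243
+ 0x7bd6 = 0xee19
+ 0x2bd1 = 0x19eb
One's complement: ~0x19eb
Checksum = 0xe614


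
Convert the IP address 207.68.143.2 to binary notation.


207 = 11001111
68 = 01000100
143 = 10001111
2 = 00000010
Binary: 11001111.01000100.10001111.00000010


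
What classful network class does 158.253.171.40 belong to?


First octet: 158
Binary: 10011110
10xxxxxx -> Class B (128-191)
Class B, default mask 255.255.0.0 (/16)


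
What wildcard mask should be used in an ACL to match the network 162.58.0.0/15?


Subnet mask: 255.254.0.0
Wildcard = 255.255.255.255 - subnet mask
255 - 255 = 0
255 - 254 = 1
255 - 0 = 255
255 - 0 = 255
Wildcard: 0.1.255.255


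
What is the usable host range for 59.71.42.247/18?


Network: 59.71.0.0
Broadcast: 59.71.63.255
First usable = network + 1
Last usable = broadcast - 1
Range: 59.71.0.1 to 59.71.63.254


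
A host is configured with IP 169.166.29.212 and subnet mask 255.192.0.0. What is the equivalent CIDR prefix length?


Binary: 11111111.11000000.00000000.00000000
Count leading 1s
Prefix: /10


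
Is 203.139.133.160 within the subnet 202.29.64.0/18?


Subnet network: 202.29.64.0
Test IP AND mask: 203.139.128.0
No, 203.139.133.160 is not in 202.29.64.0/18


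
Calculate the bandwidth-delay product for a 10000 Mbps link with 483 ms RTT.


BDP = bandwidth * RTT
= 10000 Mbps * 483 ms
= 10000 * 1e6 * 483 / 1000 bits
= 4830000000 bits
= 603750000 bytes
= 589599.6094 KB
BDP = 4830000000 bits (603750000 bytes)


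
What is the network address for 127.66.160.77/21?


IP:   01111111.01000010.10100000.01001101
Mask: 11111111.11111111.11111000.00000000
AND operation:
Net:  01111111.01000010.10100000.00000000
Network: 127.66.160.0/21


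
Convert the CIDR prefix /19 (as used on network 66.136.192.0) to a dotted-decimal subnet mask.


/19 means 19 network bits, 13 host bits
Binary: 11111111111111111110000000000000
Mask: 255.255.224.0


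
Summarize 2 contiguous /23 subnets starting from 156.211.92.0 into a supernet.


Original prefix: /23
Number of subnets: 2 = 2^1
New prefix = 23 - 1 = 22
Supernet: 156.211.92.0/22


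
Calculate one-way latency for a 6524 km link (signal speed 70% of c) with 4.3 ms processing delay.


Speed = 0.7 * 3e5 km/s = 210000 km/s
Propagation delay = 6524 / 210000 = 0.0311 s = 31.0667 ms
Processing delay = 4.3 ms
Total one-way latency = 35.3667 ms


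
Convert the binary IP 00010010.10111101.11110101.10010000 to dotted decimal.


00010010 = 18
10111101 = 189
11110101 = 245
10010000 = 144
IP: 18.189.245.144


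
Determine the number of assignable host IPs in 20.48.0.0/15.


Host bits = 32 - 15 = 17
Total addresses = 2^17 = 131072
Usable = total - 2 (network and broadcast)
Usable hosts: 131070


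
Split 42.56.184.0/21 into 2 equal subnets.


New prefix = 21 + 1 = 22
Each subnet has 1024 addresses
  42.56.184.0/22
  42.56.188.0/22
Subnets: 42.56.184.0/22, 42.56.188.0/22


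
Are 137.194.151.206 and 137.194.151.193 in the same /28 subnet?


Mask: 255.255.255.240
137.194.151.206 AND mask = 137.194.151.192
137.194.151.193 AND mask = 137.194.151.192
Yes, same subnet (137.194.151.192)


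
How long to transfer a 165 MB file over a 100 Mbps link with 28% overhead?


Effective throughput = 100 * (1 - 28/100) = 72 Mbps
File size in Mb = 165 * 8 = 1320 Mb
Time = 1320 / 72
Time = 18.3333 seconds


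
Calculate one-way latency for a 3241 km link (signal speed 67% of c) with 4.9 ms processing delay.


Speed = 0.67 * 3e5 km/s = 201000 km/s
Propagation delay = 3241 / 201000 = 0.0161 s = 16.1244 ms
Processing delay = 4.9 ms
Total one-way latency = 21.0244 ms


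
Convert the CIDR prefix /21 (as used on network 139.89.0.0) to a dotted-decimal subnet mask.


/21 means 21 network bits, 11 host bits
Binary: 11111111111111111111100000000000
Mask: 255.255.248.0


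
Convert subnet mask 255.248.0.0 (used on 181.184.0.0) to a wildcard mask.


Subnet mask: 255.248.0.0
Wildcard = 255.255.255.255 - subnet mask
255 - 255 = 0
255 - 248 = 7
255 - 0 = 255
255 - 0 = 255
Wildcard: 0.7.255.255


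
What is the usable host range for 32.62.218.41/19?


Network: 32.62.192.0
Broadcast: 32.62.223.255
First usable = network + 1
Last usable = broadcast - 1
Range: 32.62.192.1 to 32.62.223.254


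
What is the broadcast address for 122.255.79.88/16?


Network: 122.255.0.0/16
Host bits = 16
Set all host bits to 1:
Broadcast: 122.255.255.255


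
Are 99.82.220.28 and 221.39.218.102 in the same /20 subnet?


Mask: 255.255.240.0
99.82.220.28 AND mask = 99.82.208.0
221.39.218.102 AND mask = 221.39.208.0
No, different subnets (99.82.208.0 vs 221.39.208.0)


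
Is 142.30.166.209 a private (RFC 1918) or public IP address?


RFC 1918 private ranges:
  10.0.0.0/8 (10.0.0.0 - 10.255.255.255)
  172.16.0.0/12 (172.16.0.0 - 172.31.255.255)
  192.168.0.0/16 (192.168.0.0 - 192.168.255.255)
Public (not in any RFC 1918 range)


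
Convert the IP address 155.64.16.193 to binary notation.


155 = 10011011
64 = 01000000
16 = 00010000
193 = 11000001
Binary: 10011011.01000000.00010000.11000001


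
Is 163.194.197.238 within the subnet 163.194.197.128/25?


Subnet network: 163.194.197.128
Test IP AND mask: 163.194.197.128
Yes, 163.194.197.238 is in 163.194.197.128/25


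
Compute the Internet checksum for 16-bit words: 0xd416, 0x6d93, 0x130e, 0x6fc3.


Sum all words (with carry folding):
+ 0xd416 = 0xd416
+ 0x6d93 = 0x41aa
+ 0x130e = 0x54b8
+ 0x6fc3 = 0xc47b
One's complement: ~0xc47b
Checksum = 0x3b84
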